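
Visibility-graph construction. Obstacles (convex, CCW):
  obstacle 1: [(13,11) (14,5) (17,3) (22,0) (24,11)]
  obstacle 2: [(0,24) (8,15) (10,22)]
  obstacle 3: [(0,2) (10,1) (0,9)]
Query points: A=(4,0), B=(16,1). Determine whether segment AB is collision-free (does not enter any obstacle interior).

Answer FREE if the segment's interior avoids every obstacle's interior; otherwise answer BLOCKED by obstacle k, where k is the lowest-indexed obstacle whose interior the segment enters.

FREE

Obstacle 1 [(13,11) (14,5) (17,3) (22,0) (24,11)]:
  edge (13,11)–(14,5): clear
  edge (14,5)–(17,3): clear
  edge (17,3)–(22,0): clear
  edge (22,0)–(24,11): clear
  edge (24,11)–(13,11): clear
  midpoint (10,1/2) outside
  → clear
Obstacle 2 [(0,24) (8,15) (10,22)]:
  edge (0,24)–(8,15): clear
  edge (8,15)–(10,22): clear
  edge (10,22)–(0,24): clear
  midpoint (10,1/2) outside
  → clear
Obstacle 3 [(0,2) (10,1) (0,9)]:
  edge (0,2)–(10,1): clear
  edge (10,1)–(0,9): clear
  edge (0,9)–(0,2): clear
  midpoint (10,1/2) outside
  → clear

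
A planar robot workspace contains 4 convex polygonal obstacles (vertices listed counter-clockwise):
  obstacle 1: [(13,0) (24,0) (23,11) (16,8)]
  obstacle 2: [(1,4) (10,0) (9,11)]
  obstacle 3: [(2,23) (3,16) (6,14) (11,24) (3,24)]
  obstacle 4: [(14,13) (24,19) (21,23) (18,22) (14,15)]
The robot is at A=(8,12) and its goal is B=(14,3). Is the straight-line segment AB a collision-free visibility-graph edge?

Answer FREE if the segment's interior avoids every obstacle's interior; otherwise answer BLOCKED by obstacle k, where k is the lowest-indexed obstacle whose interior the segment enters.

BLOCKED by obstacle 2

Obstacle 1 [(13,0) (24,0) (23,11) (16,8)]:
  edge (13,0)–(24,0): clear
  edge (24,0)–(23,11): clear
  edge (23,11)–(16,8): clear
  edge (16,8)–(13,0): clear
  midpoint (11,15/2) outside
  → clear
Obstacle 2 [(1,4) (10,0) (9,11)]:
  edge (1,4)–(10,0): clear
  edge (10,0)–(9,11): crosses AB
  edge (9,11)–(1,4): crosses AB
  → BLOCKED
Obstacle 3 [(2,23) (3,16) (6,14) (11,24) (3,24)]:
  edge (2,23)–(3,16): clear
  edge (3,16)–(6,14): clear
  edge (6,14)–(11,24): clear
  edge (11,24)–(3,24): clear
  edge (3,24)–(2,23): clear
  midpoint (11,15/2) outside
  → clear
Obstacle 4 [(14,13) (24,19) (21,23) (18,22) (14,15)]:
  edge (14,13)–(24,19): clear
  edge (24,19)–(21,23): clear
  edge (21,23)–(18,22): clear
  edge (18,22)–(14,15): clear
  edge (14,15)–(14,13): clear
  midpoint (11,15/2) outside
  → clear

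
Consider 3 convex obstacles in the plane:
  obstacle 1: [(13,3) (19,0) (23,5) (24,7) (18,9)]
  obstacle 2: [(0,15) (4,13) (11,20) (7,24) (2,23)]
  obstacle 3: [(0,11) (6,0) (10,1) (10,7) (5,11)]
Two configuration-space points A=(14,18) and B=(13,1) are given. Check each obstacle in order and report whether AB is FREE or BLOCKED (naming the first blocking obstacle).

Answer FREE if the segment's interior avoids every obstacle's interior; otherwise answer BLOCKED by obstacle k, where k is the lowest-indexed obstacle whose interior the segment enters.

BLOCKED by obstacle 1

Obstacle 1 [(13,3) (19,0) (23,5) (24,7) (18,9)]:
  edge (13,3)–(19,0): crosses AB
  edge (19,0)–(23,5): clear
  edge (23,5)–(24,7): clear
  edge (24,7)–(18,9): clear
  edge (18,9)–(13,3): crosses AB
  → BLOCKED
Obstacle 2 [(0,15) (4,13) (11,20) (7,24) (2,23)]:
  edge (0,15)–(4,13): clear
  edge (4,13)–(11,20): clear
  edge (11,20)–(7,24): clear
  edge (7,24)–(2,23): clear
  edge (2,23)–(0,15): clear
  midpoint (27/2,19/2) outside
  → clear
Obstacle 3 [(0,11) (6,0) (10,1) (10,7) (5,11)]:
  edge (0,11)–(6,0): clear
  edge (6,0)–(10,1): clear
  edge (10,1)–(10,7): clear
  edge (10,7)–(5,11): clear
  edge (5,11)–(0,11): clear
  midpoint (27/2,19/2) outside
  → clear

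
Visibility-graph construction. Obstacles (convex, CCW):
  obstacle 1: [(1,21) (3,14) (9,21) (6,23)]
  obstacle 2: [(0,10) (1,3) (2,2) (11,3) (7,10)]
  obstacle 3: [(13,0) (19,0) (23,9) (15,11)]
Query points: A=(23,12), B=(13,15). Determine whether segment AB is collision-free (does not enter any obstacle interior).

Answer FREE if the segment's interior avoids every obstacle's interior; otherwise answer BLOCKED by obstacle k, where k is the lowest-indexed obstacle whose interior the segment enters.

FREE

Obstacle 1 [(1,21) (3,14) (9,21) (6,23)]:
  edge (1,21)–(3,14): clear
  edge (3,14)–(9,21): clear
  edge (9,21)–(6,23): clear
  edge (6,23)–(1,21): clear
  midpoint (18,27/2) outside
  → clear
Obstacle 2 [(0,10) (1,3) (2,2) (11,3) (7,10)]:
  edge (0,10)–(1,3): clear
  edge (1,3)–(2,2): clear
  edge (2,2)–(11,3): clear
  edge (11,3)–(7,10): clear
  edge (7,10)–(0,10): clear
  midpoint (18,27/2) outside
  → clear
Obstacle 3 [(13,0) (19,0) (23,9) (15,11)]:
  edge (13,0)–(19,0): clear
  edge (19,0)–(23,9): clear
  edge (23,9)–(15,11): clear
  edge (15,11)–(13,0): clear
  midpoint (18,27/2) outside
  → clear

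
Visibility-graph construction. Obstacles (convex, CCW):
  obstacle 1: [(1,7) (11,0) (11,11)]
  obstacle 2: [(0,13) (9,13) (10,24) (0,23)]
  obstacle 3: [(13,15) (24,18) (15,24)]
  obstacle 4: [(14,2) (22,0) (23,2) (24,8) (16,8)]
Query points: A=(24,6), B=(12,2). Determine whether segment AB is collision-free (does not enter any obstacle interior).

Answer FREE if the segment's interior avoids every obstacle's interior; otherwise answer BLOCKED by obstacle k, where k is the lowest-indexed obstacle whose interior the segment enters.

Obstacle 1 [(1,7) (11,0) (11,11)]:
  edge (1,7)–(11,0): clear
  edge (11,0)–(11,11): clear
  edge (11,11)–(1,7): clear
  midpoint (18,4) outside
  → clear
Obstacle 2 [(0,13) (9,13) (10,24) (0,23)]:
  edge (0,13)–(9,13): clear
  edge (9,13)–(10,24): clear
  edge (10,24)–(0,23): clear
  edge (0,23)–(0,13): clear
  midpoint (18,4) outside
  → clear
Obstacle 3 [(13,15) (24,18) (15,24)]:
  edge (13,15)–(24,18): clear
  edge (24,18)–(15,24): clear
  edge (15,24)–(13,15): clear
  midpoint (18,4) outside
  → clear
Obstacle 4 [(14,2) (22,0) (23,2) (24,8) (16,8)]:
  edge (14,2)–(22,0): clear
  edge (22,0)–(23,2): clear
  edge (23,2)–(24,8): crosses AB
  edge (24,8)–(16,8): clear
  edge (16,8)–(14,2): crosses AB
  → BLOCKED

BLOCKED by obstacle 4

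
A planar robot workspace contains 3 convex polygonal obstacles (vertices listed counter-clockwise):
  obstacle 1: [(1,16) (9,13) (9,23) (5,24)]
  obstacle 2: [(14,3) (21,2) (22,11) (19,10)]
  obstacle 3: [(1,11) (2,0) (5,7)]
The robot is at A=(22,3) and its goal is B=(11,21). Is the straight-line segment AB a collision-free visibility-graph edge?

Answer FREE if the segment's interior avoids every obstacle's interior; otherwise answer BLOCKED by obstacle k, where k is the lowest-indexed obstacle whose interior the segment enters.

Obstacle 1 [(1,16) (9,13) (9,23) (5,24)]:
  edge (1,16)–(9,13): clear
  edge (9,13)–(9,23): clear
  edge (9,23)–(5,24): clear
  edge (5,24)–(1,16): clear
  midpoint (33/2,12) outside
  → clear
Obstacle 2 [(14,3) (21,2) (22,11) (19,10)]:
  edge (14,3)–(21,2): clear
  edge (21,2)–(22,11): crosses AB
  edge (22,11)–(19,10): clear
  edge (19,10)–(14,3): crosses AB
  → BLOCKED
Obstacle 3 [(1,11) (2,0) (5,7)]:
  edge (1,11)–(2,0): clear
  edge (2,0)–(5,7): clear
  edge (5,7)–(1,11): clear
  midpoint (33/2,12) outside
  → clear

BLOCKED by obstacle 2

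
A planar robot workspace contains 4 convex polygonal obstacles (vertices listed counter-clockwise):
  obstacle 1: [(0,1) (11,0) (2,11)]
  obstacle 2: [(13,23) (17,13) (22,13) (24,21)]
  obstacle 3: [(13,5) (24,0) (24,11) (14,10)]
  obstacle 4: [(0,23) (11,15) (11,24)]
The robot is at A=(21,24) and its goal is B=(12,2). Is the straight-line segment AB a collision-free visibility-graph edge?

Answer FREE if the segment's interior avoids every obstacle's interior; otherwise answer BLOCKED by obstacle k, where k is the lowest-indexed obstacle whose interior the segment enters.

Obstacle 1 [(0,1) (11,0) (2,11)]:
  edge (0,1)–(11,0): clear
  edge (11,0)–(2,11): clear
  edge (2,11)–(0,1): clear
  midpoint (33/2,13) outside
  → clear
Obstacle 2 [(13,23) (17,13) (22,13) (24,21)]:
  edge (13,23)–(17,13): crosses AB
  edge (17,13)–(22,13): clear
  edge (22,13)–(24,21): clear
  edge (24,21)–(13,23): crosses AB
  → BLOCKED
Obstacle 3 [(13,5) (24,0) (24,11) (14,10)]:
  edge (13,5)–(24,0): crosses AB
  edge (24,0)–(24,11): clear
  edge (24,11)–(14,10): crosses AB
  edge (14,10)–(13,5): clear
  → BLOCKED
Obstacle 4 [(0,23) (11,15) (11,24)]:
  edge (0,23)–(11,15): clear
  edge (11,15)–(11,24): clear
  edge (11,24)–(0,23): clear
  midpoint (33/2,13) outside
  → clear

BLOCKED by obstacle 2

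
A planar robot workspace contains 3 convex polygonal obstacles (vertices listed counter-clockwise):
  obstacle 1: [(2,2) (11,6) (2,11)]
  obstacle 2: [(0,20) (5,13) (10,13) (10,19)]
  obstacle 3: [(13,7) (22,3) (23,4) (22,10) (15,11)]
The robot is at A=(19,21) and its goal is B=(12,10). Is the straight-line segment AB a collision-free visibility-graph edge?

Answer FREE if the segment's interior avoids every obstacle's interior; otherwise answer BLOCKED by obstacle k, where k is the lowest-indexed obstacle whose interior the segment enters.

Obstacle 1 [(2,2) (11,6) (2,11)]:
  edge (2,2)–(11,6): clear
  edge (11,6)–(2,11): clear
  edge (2,11)–(2,2): clear
  midpoint (31/2,31/2) outside
  → clear
Obstacle 2 [(0,20) (5,13) (10,13) (10,19)]:
  edge (0,20)–(5,13): clear
  edge (5,13)–(10,13): clear
  edge (10,13)–(10,19): clear
  edge (10,19)–(0,20): clear
  midpoint (31/2,31/2) outside
  → clear
Obstacle 3 [(13,7) (22,3) (23,4) (22,10) (15,11)]:
  edge (13,7)–(22,3): clear
  edge (22,3)–(23,4): clear
  edge (23,4)–(22,10): clear
  edge (22,10)–(15,11): clear
  edge (15,11)–(13,7): clear
  midpoint (31/2,31/2) outside
  → clear

FREE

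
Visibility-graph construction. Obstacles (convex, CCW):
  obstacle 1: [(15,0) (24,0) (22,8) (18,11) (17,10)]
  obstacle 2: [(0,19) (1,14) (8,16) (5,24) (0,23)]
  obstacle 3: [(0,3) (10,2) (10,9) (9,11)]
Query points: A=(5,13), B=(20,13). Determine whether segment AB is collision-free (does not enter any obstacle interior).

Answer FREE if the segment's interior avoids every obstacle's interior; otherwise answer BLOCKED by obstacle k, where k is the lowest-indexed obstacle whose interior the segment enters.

Obstacle 1 [(15,0) (24,0) (22,8) (18,11) (17,10)]:
  edge (15,0)–(24,0): clear
  edge (24,0)–(22,8): clear
  edge (22,8)–(18,11): clear
  edge (18,11)–(17,10): clear
  edge (17,10)–(15,0): clear
  midpoint (25/2,13) outside
  → clear
Obstacle 2 [(0,19) (1,14) (8,16) (5,24) (0,23)]:
  edge (0,19)–(1,14): clear
  edge (1,14)–(8,16): clear
  edge (8,16)–(5,24): clear
  edge (5,24)–(0,23): clear
  edge (0,23)–(0,19): clear
  midpoint (25/2,13) outside
  → clear
Obstacle 3 [(0,3) (10,2) (10,9) (9,11)]:
  edge (0,3)–(10,2): clear
  edge (10,2)–(10,9): clear
  edge (10,9)–(9,11): clear
  edge (9,11)–(0,3): clear
  midpoint (25/2,13) outside
  → clear

FREE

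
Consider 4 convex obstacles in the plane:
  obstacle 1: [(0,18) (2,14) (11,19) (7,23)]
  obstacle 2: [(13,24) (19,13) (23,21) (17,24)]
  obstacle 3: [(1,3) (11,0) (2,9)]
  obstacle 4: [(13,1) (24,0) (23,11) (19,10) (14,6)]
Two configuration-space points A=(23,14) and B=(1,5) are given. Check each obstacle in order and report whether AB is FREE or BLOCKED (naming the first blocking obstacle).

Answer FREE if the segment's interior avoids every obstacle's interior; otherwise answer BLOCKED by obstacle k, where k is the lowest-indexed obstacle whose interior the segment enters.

BLOCKED by obstacle 3

Obstacle 1 [(0,18) (2,14) (11,19) (7,23)]:
  edge (0,18)–(2,14): clear
  edge (2,14)–(11,19): clear
  edge (11,19)–(7,23): clear
  edge (7,23)–(0,18): clear
  midpoint (12,19/2) outside
  → clear
Obstacle 2 [(13,24) (19,13) (23,21) (17,24)]:
  edge (13,24)–(19,13): clear
  edge (19,13)–(23,21): clear
  edge (23,21)–(17,24): clear
  edge (17,24)–(13,24): clear
  midpoint (12,19/2) outside
  → clear
Obstacle 3 [(1,3) (11,0) (2,9)]:
  edge (1,3)–(11,0): clear
  edge (11,0)–(2,9): crosses AB
  edge (2,9)–(1,3): crosses AB
  → BLOCKED
Obstacle 4 [(13,1) (24,0) (23,11) (19,10) (14,6)]:
  edge (13,1)–(24,0): clear
  edge (24,0)–(23,11): clear
  edge (23,11)–(19,10): clear
  edge (19,10)–(14,6): clear
  edge (14,6)–(13,1): clear
  midpoint (12,19/2) outside
  → clear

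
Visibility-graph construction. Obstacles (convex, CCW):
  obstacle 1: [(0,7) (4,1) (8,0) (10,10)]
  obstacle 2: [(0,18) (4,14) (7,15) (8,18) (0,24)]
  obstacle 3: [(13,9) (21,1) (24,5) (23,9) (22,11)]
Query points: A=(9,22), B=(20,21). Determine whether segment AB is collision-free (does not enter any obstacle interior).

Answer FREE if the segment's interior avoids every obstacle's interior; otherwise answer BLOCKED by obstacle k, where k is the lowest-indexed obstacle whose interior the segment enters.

Obstacle 1 [(0,7) (4,1) (8,0) (10,10)]:
  edge (0,7)–(4,1): clear
  edge (4,1)–(8,0): clear
  edge (8,0)–(10,10): clear
  edge (10,10)–(0,7): clear
  midpoint (29/2,43/2) outside
  → clear
Obstacle 2 [(0,18) (4,14) (7,15) (8,18) (0,24)]:
  edge (0,18)–(4,14): clear
  edge (4,14)–(7,15): clear
  edge (7,15)–(8,18): clear
  edge (8,18)–(0,24): clear
  edge (0,24)–(0,18): clear
  midpoint (29/2,43/2) outside
  → clear
Obstacle 3 [(13,9) (21,1) (24,5) (23,9) (22,11)]:
  edge (13,9)–(21,1): clear
  edge (21,1)–(24,5): clear
  edge (24,5)–(23,9): clear
  edge (23,9)–(22,11): clear
  edge (22,11)–(13,9): clear
  midpoint (29/2,43/2) outside
  → clear

FREE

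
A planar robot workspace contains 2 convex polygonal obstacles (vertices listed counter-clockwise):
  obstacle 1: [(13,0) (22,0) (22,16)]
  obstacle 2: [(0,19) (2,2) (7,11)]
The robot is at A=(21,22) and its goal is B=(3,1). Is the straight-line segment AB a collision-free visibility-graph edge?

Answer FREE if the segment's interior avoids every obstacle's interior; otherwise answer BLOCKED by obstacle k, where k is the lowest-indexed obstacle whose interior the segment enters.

FREE

Obstacle 1 [(13,0) (22,0) (22,16)]:
  edge (13,0)–(22,0): clear
  edge (22,0)–(22,16): clear
  edge (22,16)–(13,0): clear
  midpoint (12,23/2) outside
  → clear
Obstacle 2 [(0,19) (2,2) (7,11)]:
  edge (0,19)–(2,2): clear
  edge (2,2)–(7,11): clear
  edge (7,11)–(0,19): clear
  midpoint (12,23/2) outside
  → clear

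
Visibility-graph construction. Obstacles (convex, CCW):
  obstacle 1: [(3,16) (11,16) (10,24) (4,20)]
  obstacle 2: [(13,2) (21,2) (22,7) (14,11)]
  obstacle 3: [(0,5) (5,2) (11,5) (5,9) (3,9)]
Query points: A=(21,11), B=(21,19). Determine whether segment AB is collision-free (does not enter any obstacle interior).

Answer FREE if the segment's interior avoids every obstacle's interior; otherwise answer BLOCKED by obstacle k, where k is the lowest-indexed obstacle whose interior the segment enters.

FREE

Obstacle 1 [(3,16) (11,16) (10,24) (4,20)]:
  edge (3,16)–(11,16): clear
  edge (11,16)–(10,24): clear
  edge (10,24)–(4,20): clear
  edge (4,20)–(3,16): clear
  midpoint (21,15) outside
  → clear
Obstacle 2 [(13,2) (21,2) (22,7) (14,11)]:
  edge (13,2)–(21,2): clear
  edge (21,2)–(22,7): clear
  edge (22,7)–(14,11): clear
  edge (14,11)–(13,2): clear
  midpoint (21,15) outside
  → clear
Obstacle 3 [(0,5) (5,2) (11,5) (5,9) (3,9)]:
  edge (0,5)–(5,2): clear
  edge (5,2)–(11,5): clear
  edge (11,5)–(5,9): clear
  edge (5,9)–(3,9): clear
  edge (3,9)–(0,5): clear
  midpoint (21,15) outside
  → clear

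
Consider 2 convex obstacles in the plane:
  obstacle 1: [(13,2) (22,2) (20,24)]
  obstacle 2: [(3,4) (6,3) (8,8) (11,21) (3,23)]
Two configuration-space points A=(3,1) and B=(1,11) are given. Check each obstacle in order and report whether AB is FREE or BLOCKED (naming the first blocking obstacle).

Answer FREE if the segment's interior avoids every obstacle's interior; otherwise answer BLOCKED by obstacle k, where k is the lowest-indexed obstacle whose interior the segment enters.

FREE

Obstacle 1 [(13,2) (22,2) (20,24)]:
  edge (13,2)–(22,2): clear
  edge (22,2)–(20,24): clear
  edge (20,24)–(13,2): clear
  midpoint (2,6) outside
  → clear
Obstacle 2 [(3,4) (6,3) (8,8) (11,21) (3,23)]:
  edge (3,4)–(6,3): clear
  edge (6,3)–(8,8): clear
  edge (8,8)–(11,21): clear
  edge (11,21)–(3,23): clear
  edge (3,23)–(3,4): clear
  midpoint (2,6) outside
  → clear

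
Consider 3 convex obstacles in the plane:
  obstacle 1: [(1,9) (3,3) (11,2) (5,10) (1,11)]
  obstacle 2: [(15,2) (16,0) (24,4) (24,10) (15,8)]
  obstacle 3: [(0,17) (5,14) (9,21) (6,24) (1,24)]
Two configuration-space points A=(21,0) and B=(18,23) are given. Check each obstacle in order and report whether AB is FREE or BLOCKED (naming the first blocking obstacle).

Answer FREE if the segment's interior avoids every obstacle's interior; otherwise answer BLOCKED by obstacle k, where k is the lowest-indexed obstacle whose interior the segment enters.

Obstacle 1 [(1,9) (3,3) (11,2) (5,10) (1,11)]:
  edge (1,9)–(3,3): clear
  edge (3,3)–(11,2): clear
  edge (11,2)–(5,10): clear
  edge (5,10)–(1,11): clear
  edge (1,11)–(1,9): clear
  midpoint (39/2,23/2) outside
  → clear
Obstacle 2 [(15,2) (16,0) (24,4) (24,10) (15,8)]:
  edge (15,2)–(16,0): clear
  edge (16,0)–(24,4): crosses AB
  edge (24,4)–(24,10): clear
  edge (24,10)–(15,8): crosses AB
  edge (15,8)–(15,2): clear
  → BLOCKED
Obstacle 3 [(0,17) (5,14) (9,21) (6,24) (1,24)]:
  edge (0,17)–(5,14): clear
  edge (5,14)–(9,21): clear
  edge (9,21)–(6,24): clear
  edge (6,24)–(1,24): clear
  edge (1,24)–(0,17): clear
  midpoint (39/2,23/2) outside
  → clear

BLOCKED by obstacle 2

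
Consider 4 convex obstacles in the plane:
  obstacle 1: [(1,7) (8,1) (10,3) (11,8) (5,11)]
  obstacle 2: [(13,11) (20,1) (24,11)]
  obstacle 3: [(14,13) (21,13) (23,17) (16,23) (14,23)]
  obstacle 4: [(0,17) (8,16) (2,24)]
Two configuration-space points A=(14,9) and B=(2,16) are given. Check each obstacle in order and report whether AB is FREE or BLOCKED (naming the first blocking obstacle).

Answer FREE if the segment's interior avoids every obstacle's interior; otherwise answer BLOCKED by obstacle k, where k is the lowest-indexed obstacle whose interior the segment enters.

Obstacle 1 [(1,7) (8,1) (10,3) (11,8) (5,11)]:
  edge (1,7)–(8,1): clear
  edge (8,1)–(10,3): clear
  edge (10,3)–(11,8): clear
  edge (11,8)–(5,11): clear
  edge (5,11)–(1,7): clear
  midpoint (8,25/2) outside
  → clear
Obstacle 2 [(13,11) (20,1) (24,11)]:
  edge (13,11)–(20,1): clear
  edge (20,1)–(24,11): clear
  edge (24,11)–(13,11): clear
  midpoint (8,25/2) outside
  → clear
Obstacle 3 [(14,13) (21,13) (23,17) (16,23) (14,23)]:
  edge (14,13)–(21,13): clear
  edge (21,13)–(23,17): clear
  edge (23,17)–(16,23): clear
  edge (16,23)–(14,23): clear
  edge (14,23)–(14,13): clear
  midpoint (8,25/2) outside
  → clear
Obstacle 4 [(0,17) (8,16) (2,24)]:
  edge (0,17)–(8,16): clear
  edge (8,16)–(2,24): clear
  edge (2,24)–(0,17): clear
  midpoint (8,25/2) outside
  → clear

FREE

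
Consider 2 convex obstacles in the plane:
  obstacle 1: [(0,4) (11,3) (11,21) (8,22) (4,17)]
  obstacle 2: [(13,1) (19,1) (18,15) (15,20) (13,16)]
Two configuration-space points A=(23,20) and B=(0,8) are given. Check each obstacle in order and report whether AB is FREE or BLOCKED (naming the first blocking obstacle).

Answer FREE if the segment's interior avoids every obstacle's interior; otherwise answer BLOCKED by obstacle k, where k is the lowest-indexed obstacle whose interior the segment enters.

Obstacle 1 [(0,4) (11,3) (11,21) (8,22) (4,17)]:
  edge (0,4)–(11,3): clear
  edge (11,3)–(11,21): crosses AB
  edge (11,21)–(8,22): clear
  edge (8,22)–(4,17): clear
  edge (4,17)–(0,4): crosses AB
  → BLOCKED
Obstacle 2 [(13,1) (19,1) (18,15) (15,20) (13,16)]:
  edge (13,1)–(19,1): clear
  edge (19,1)–(18,15): clear
  edge (18,15)–(15,20): crosses AB
  edge (15,20)–(13,16): clear
  edge (13,16)–(13,1): crosses AB
  → BLOCKED

BLOCKED by obstacle 1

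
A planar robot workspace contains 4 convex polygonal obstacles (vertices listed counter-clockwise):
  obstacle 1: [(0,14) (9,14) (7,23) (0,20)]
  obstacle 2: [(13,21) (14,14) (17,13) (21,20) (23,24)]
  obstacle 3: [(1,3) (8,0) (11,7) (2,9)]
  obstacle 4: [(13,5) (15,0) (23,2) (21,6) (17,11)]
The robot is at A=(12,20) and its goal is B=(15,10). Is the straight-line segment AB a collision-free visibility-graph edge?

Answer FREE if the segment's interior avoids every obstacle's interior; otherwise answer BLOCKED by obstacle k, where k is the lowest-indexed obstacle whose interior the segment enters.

FREE

Obstacle 1 [(0,14) (9,14) (7,23) (0,20)]:
  edge (0,14)–(9,14): clear
  edge (9,14)–(7,23): clear
  edge (7,23)–(0,20): clear
  edge (0,20)–(0,14): clear
  midpoint (27/2,15) outside
  → clear
Obstacle 2 [(13,21) (14,14) (17,13) (21,20) (23,24)]:
  edge (13,21)–(14,14): clear
  edge (14,14)–(17,13): clear
  edge (17,13)–(21,20): clear
  edge (21,20)–(23,24): clear
  edge (23,24)–(13,21): clear
  midpoint (27/2,15) outside
  → clear
Obstacle 3 [(1,3) (8,0) (11,7) (2,9)]:
  edge (1,3)–(8,0): clear
  edge (8,0)–(11,7): clear
  edge (11,7)–(2,9): clear
  edge (2,9)–(1,3): clear
  midpoint (27/2,15) outside
  → clear
Obstacle 4 [(13,5) (15,0) (23,2) (21,6) (17,11)]:
  edge (13,5)–(15,0): clear
  edge (15,0)–(23,2): clear
  edge (23,2)–(21,6): clear
  edge (21,6)–(17,11): clear
  edge (17,11)–(13,5): clear
  midpoint (27/2,15) outside
  → clear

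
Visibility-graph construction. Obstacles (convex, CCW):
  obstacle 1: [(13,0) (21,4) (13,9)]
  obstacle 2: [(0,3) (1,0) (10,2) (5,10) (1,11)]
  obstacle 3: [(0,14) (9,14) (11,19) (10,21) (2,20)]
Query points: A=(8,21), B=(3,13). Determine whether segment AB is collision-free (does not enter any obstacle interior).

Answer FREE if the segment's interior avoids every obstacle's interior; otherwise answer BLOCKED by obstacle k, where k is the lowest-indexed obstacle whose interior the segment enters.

BLOCKED by obstacle 3

Obstacle 1 [(13,0) (21,4) (13,9)]:
  edge (13,0)–(21,4): clear
  edge (21,4)–(13,9): clear
  edge (13,9)–(13,0): clear
  midpoint (11/2,17) outside
  → clear
Obstacle 2 [(0,3) (1,0) (10,2) (5,10) (1,11)]:
  edge (0,3)–(1,0): clear
  edge (1,0)–(10,2): clear
  edge (10,2)–(5,10): clear
  edge (5,10)–(1,11): clear
  edge (1,11)–(0,3): clear
  midpoint (11/2,17) outside
  → clear
Obstacle 3 [(0,14) (9,14) (11,19) (10,21) (2,20)]:
  edge (0,14)–(9,14): crosses AB
  edge (9,14)–(11,19): clear
  edge (11,19)–(10,21): clear
  edge (10,21)–(2,20): crosses AB
  edge (2,20)–(0,14): clear
  → BLOCKED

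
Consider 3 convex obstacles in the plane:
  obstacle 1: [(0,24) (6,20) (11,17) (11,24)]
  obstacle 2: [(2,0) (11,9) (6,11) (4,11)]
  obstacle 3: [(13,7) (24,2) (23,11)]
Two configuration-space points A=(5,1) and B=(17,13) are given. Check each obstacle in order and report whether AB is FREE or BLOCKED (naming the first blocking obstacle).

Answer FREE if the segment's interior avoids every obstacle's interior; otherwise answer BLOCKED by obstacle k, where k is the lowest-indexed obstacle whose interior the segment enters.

Obstacle 1 [(0,24) (6,20) (11,17) (11,24)]:
  edge (0,24)–(6,20): clear
  edge (6,20)–(11,17): clear
  edge (11,17)–(11,24): clear
  edge (11,24)–(0,24): clear
  midpoint (11,7) outside
  → clear
Obstacle 2 [(2,0) (11,9) (6,11) (4,11)]:
  edge (2,0)–(11,9): clear
  edge (11,9)–(6,11): clear
  edge (6,11)–(4,11): clear
  edge (4,11)–(2,0): clear
  midpoint (11,7) outside
  → clear
Obstacle 3 [(13,7) (24,2) (23,11)]:
  edge (13,7)–(24,2): clear
  edge (24,2)–(23,11): clear
  edge (23,11)–(13,7): clear
  midpoint (11,7) outside
  → clear

FREE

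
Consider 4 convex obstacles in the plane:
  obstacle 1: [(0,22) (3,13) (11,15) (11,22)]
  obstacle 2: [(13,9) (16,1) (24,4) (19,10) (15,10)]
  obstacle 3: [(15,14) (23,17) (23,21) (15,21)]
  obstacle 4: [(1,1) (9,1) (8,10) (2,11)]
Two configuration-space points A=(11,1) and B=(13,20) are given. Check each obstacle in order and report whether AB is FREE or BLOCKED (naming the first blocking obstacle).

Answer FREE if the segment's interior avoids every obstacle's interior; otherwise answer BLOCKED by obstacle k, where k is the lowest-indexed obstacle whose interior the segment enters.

FREE

Obstacle 1 [(0,22) (3,13) (11,15) (11,22)]:
  edge (0,22)–(3,13): clear
  edge (3,13)–(11,15): clear
  edge (11,15)–(11,22): clear
  edge (11,22)–(0,22): clear
  midpoint (12,21/2) outside
  → clear
Obstacle 2 [(13,9) (16,1) (24,4) (19,10) (15,10)]:
  edge (13,9)–(16,1): clear
  edge (16,1)–(24,4): clear
  edge (24,4)–(19,10): clear
  edge (19,10)–(15,10): clear
  edge (15,10)–(13,9): clear
  midpoint (12,21/2) outside
  → clear
Obstacle 3 [(15,14) (23,17) (23,21) (15,21)]:
  edge (15,14)–(23,17): clear
  edge (23,17)–(23,21): clear
  edge (23,21)–(15,21): clear
  edge (15,21)–(15,14): clear
  midpoint (12,21/2) outside
  → clear
Obstacle 4 [(1,1) (9,1) (8,10) (2,11)]:
  edge (1,1)–(9,1): clear
  edge (9,1)–(8,10): clear
  edge (8,10)–(2,11): clear
  edge (2,11)–(1,1): clear
  midpoint (12,21/2) outside
  → clear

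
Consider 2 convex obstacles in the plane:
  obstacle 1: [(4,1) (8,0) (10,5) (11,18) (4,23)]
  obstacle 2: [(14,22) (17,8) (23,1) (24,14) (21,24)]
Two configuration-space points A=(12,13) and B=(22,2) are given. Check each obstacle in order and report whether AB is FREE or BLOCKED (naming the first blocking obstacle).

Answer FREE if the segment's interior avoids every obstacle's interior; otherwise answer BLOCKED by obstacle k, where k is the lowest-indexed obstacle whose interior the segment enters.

Obstacle 1 [(4,1) (8,0) (10,5) (11,18) (4,23)]:
  edge (4,1)–(8,0): clear
  edge (8,0)–(10,5): clear
  edge (10,5)–(11,18): clear
  edge (11,18)–(4,23): clear
  edge (4,23)–(4,1): clear
  midpoint (17,15/2) outside
  → clear
Obstacle 2 [(14,22) (17,8) (23,1) (24,14) (21,24)]:
  edge (14,22)–(17,8): clear
  edge (17,8)–(23,1): clear
  edge (23,1)–(24,14): clear
  edge (24,14)–(21,24): clear
  edge (21,24)–(14,22): clear
  midpoint (17,15/2) outside
  → clear

FREE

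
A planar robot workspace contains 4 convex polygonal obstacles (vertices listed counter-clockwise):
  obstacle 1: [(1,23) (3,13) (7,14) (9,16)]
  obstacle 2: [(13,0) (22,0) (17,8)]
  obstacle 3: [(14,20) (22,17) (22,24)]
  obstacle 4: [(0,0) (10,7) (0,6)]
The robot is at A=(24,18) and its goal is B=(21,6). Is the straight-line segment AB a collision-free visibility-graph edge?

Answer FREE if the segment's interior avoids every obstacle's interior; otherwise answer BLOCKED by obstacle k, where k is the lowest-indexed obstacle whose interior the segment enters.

FREE

Obstacle 1 [(1,23) (3,13) (7,14) (9,16)]:
  edge (1,23)–(3,13): clear
  edge (3,13)–(7,14): clear
  edge (7,14)–(9,16): clear
  edge (9,16)–(1,23): clear
  midpoint (45/2,12) outside
  → clear
Obstacle 2 [(13,0) (22,0) (17,8)]:
  edge (13,0)–(22,0): clear
  edge (22,0)–(17,8): clear
  edge (17,8)–(13,0): clear
  midpoint (45/2,12) outside
  → clear
Obstacle 3 [(14,20) (22,17) (22,24)]:
  edge (14,20)–(22,17): clear
  edge (22,17)–(22,24): clear
  edge (22,24)–(14,20): clear
  midpoint (45/2,12) outside
  → clear
Obstacle 4 [(0,0) (10,7) (0,6)]:
  edge (0,0)–(10,7): clear
  edge (10,7)–(0,6): clear
  edge (0,6)–(0,0): clear
  midpoint (45/2,12) outside
  → clear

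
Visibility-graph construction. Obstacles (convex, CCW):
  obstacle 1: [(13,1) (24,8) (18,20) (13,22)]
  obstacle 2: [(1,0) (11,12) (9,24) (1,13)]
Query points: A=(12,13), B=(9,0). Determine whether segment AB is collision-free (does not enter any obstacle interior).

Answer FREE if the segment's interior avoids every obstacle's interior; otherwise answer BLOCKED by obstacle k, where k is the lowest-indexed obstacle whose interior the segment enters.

Obstacle 1 [(13,1) (24,8) (18,20) (13,22)]:
  edge (13,1)–(24,8): clear
  edge (24,8)–(18,20): clear
  edge (18,20)–(13,22): clear
  edge (13,22)–(13,1): clear
  midpoint (21/2,13/2) outside
  → clear
Obstacle 2 [(1,0) (11,12) (9,24) (1,13)]:
  edge (1,0)–(11,12): clear
  edge (11,12)–(9,24): clear
  edge (9,24)–(1,13): clear
  edge (1,13)–(1,0): clear
  midpoint (21/2,13/2) outside
  → clear

FREE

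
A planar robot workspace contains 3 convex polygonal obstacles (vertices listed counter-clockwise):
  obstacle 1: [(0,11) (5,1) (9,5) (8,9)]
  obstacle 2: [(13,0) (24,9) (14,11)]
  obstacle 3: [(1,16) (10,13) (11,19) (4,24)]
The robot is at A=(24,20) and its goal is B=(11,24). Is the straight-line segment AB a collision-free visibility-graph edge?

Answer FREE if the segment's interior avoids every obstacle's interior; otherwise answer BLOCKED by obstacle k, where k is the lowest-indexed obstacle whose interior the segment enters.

FREE

Obstacle 1 [(0,11) (5,1) (9,5) (8,9)]:
  edge (0,11)–(5,1): clear
  edge (5,1)–(9,5): clear
  edge (9,5)–(8,9): clear
  edge (8,9)–(0,11): clear
  midpoint (35/2,22) outside
  → clear
Obstacle 2 [(13,0) (24,9) (14,11)]:
  edge (13,0)–(24,9): clear
  edge (24,9)–(14,11): clear
  edge (14,11)–(13,0): clear
  midpoint (35/2,22) outside
  → clear
Obstacle 3 [(1,16) (10,13) (11,19) (4,24)]:
  edge (1,16)–(10,13): clear
  edge (10,13)–(11,19): clear
  edge (11,19)–(4,24): clear
  edge (4,24)–(1,16): clear
  midpoint (35/2,22) outside
  → clear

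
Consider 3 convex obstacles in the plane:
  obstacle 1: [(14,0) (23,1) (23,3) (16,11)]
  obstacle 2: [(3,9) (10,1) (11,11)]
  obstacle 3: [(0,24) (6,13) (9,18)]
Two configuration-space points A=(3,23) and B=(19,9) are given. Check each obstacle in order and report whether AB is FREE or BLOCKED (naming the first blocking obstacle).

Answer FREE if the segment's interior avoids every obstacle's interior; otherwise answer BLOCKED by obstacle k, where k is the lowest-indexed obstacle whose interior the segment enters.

Obstacle 1 [(14,0) (23,1) (23,3) (16,11)]:
  edge (14,0)–(23,1): clear
  edge (23,1)–(23,3): clear
  edge (23,3)–(16,11): clear
  edge (16,11)–(14,0): clear
  midpoint (11,16) outside
  → clear
Obstacle 2 [(3,9) (10,1) (11,11)]:
  edge (3,9)–(10,1): clear
  edge (10,1)–(11,11): clear
  edge (11,11)–(3,9): clear
  midpoint (11,16) outside
  → clear
Obstacle 3 [(0,24) (6,13) (9,18)]:
  edge (0,24)–(6,13): clear
  edge (6,13)–(9,18): crosses AB
  edge (9,18)–(0,24): crosses AB
  → BLOCKED

BLOCKED by obstacle 3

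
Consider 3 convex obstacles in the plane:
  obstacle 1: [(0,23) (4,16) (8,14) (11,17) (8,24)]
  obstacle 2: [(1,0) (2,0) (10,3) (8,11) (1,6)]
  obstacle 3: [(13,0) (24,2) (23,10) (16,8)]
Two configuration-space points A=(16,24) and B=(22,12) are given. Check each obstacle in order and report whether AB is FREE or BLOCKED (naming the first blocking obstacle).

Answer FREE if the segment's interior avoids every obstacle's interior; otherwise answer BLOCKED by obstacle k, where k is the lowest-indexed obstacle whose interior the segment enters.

FREE

Obstacle 1 [(0,23) (4,16) (8,14) (11,17) (8,24)]:
  edge (0,23)–(4,16): clear
  edge (4,16)–(8,14): clear
  edge (8,14)–(11,17): clear
  edge (11,17)–(8,24): clear
  edge (8,24)–(0,23): clear
  midpoint (19,18) outside
  → clear
Obstacle 2 [(1,0) (2,0) (10,3) (8,11) (1,6)]:
  edge (1,0)–(2,0): clear
  edge (2,0)–(10,3): clear
  edge (10,3)–(8,11): clear
  edge (8,11)–(1,6): clear
  edge (1,6)–(1,0): clear
  midpoint (19,18) outside
  → clear
Obstacle 3 [(13,0) (24,2) (23,10) (16,8)]:
  edge (13,0)–(24,2): clear
  edge (24,2)–(23,10): clear
  edge (23,10)–(16,8): clear
  edge (16,8)–(13,0): clear
  midpoint (19,18) outside
  → clear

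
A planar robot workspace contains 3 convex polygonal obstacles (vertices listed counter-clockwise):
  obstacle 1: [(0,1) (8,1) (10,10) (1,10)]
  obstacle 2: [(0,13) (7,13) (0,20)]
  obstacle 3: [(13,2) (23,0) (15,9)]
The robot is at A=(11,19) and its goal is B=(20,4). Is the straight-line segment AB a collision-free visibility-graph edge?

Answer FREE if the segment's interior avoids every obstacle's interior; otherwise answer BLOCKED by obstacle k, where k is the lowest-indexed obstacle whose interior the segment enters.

Obstacle 1 [(0,1) (8,1) (10,10) (1,10)]:
  edge (0,1)–(8,1): clear
  edge (8,1)–(10,10): clear
  edge (10,10)–(1,10): clear
  edge (1,10)–(0,1): clear
  midpoint (31/2,23/2) outside
  → clear
Obstacle 2 [(0,13) (7,13) (0,20)]:
  edge (0,13)–(7,13): clear
  edge (7,13)–(0,20): clear
  edge (0,20)–(0,13): clear
  midpoint (31/2,23/2) outside
  → clear
Obstacle 3 [(13,2) (23,0) (15,9)]:
  edge (13,2)–(23,0): clear
  edge (23,0)–(15,9): clear
  edge (15,9)–(13,2): clear
  midpoint (31/2,23/2) outside
  → clear

FREE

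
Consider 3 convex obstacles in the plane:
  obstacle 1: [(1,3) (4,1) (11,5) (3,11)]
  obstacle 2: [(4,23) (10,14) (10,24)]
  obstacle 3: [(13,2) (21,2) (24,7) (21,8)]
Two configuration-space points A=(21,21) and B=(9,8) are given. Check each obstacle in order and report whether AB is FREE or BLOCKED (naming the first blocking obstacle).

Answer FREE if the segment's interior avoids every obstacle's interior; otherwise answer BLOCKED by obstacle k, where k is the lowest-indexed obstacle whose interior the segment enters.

FREE

Obstacle 1 [(1,3) (4,1) (11,5) (3,11)]:
  edge (1,3)–(4,1): clear
  edge (4,1)–(11,5): clear
  edge (11,5)–(3,11): clear
  edge (3,11)–(1,3): clear
  midpoint (15,29/2) outside
  → clear
Obstacle 2 [(4,23) (10,14) (10,24)]:
  edge (4,23)–(10,14): clear
  edge (10,14)–(10,24): clear
  edge (10,24)–(4,23): clear
  midpoint (15,29/2) outside
  → clear
Obstacle 3 [(13,2) (21,2) (24,7) (21,8)]:
  edge (13,2)–(21,2): clear
  edge (21,2)–(24,7): clear
  edge (24,7)–(21,8): clear
  edge (21,8)–(13,2): clear
  midpoint (15,29/2) outside
  → clear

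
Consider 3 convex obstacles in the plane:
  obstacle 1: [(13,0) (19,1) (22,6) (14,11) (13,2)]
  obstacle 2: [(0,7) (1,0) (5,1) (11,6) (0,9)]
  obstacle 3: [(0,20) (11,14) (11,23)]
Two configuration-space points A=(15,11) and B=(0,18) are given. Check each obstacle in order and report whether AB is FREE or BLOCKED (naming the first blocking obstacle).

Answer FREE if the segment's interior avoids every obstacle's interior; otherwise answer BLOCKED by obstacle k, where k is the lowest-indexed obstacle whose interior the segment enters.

FREE

Obstacle 1 [(13,0) (19,1) (22,6) (14,11) (13,2)]:
  edge (13,0)–(19,1): clear
  edge (19,1)–(22,6): clear
  edge (22,6)–(14,11): clear
  edge (14,11)–(13,2): clear
  edge (13,2)–(13,0): clear
  midpoint (15/2,29/2) outside
  → clear
Obstacle 2 [(0,7) (1,0) (5,1) (11,6) (0,9)]:
  edge (0,7)–(1,0): clear
  edge (1,0)–(5,1): clear
  edge (5,1)–(11,6): clear
  edge (11,6)–(0,9): clear
  edge (0,9)–(0,7): clear
  midpoint (15/2,29/2) outside
  → clear
Obstacle 3 [(0,20) (11,14) (11,23)]:
  edge (0,20)–(11,14): clear
  edge (11,14)–(11,23): clear
  edge (11,23)–(0,20): clear
  midpoint (15/2,29/2) outside
  → clear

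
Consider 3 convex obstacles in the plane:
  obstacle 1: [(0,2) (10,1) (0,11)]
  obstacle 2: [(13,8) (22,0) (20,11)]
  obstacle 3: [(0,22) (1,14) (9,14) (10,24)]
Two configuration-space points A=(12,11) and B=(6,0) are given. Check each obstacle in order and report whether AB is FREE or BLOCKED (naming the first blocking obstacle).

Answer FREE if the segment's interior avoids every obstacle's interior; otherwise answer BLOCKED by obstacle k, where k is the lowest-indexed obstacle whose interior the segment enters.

BLOCKED by obstacle 1

Obstacle 1 [(0,2) (10,1) (0,11)]:
  edge (0,2)–(10,1): crosses AB
  edge (10,1)–(0,11): crosses AB
  edge (0,11)–(0,2): clear
  → BLOCKED
Obstacle 2 [(13,8) (22,0) (20,11)]:
  edge (13,8)–(22,0): clear
  edge (22,0)–(20,11): clear
  edge (20,11)–(13,8): clear
  midpoint (9,11/2) outside
  → clear
Obstacle 3 [(0,22) (1,14) (9,14) (10,24)]:
  edge (0,22)–(1,14): clear
  edge (1,14)–(9,14): clear
  edge (9,14)–(10,24): clear
  edge (10,24)–(0,22): clear
  midpoint (9,11/2) outside
  → clear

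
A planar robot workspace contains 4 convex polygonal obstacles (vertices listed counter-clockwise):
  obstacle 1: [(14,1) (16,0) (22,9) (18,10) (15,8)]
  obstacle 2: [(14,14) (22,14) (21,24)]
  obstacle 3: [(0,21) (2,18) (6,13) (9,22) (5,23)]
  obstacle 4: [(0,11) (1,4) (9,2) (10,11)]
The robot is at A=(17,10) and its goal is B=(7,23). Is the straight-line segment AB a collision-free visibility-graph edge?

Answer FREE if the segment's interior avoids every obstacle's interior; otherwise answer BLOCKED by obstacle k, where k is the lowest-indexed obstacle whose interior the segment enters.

BLOCKED by obstacle 3

Obstacle 1 [(14,1) (16,0) (22,9) (18,10) (15,8)]:
  edge (14,1)–(16,0): clear
  edge (16,0)–(22,9): clear
  edge (22,9)–(18,10): clear
  edge (18,10)–(15,8): clear
  edge (15,8)–(14,1): clear
  midpoint (12,33/2) outside
  → clear
Obstacle 2 [(14,14) (22,14) (21,24)]:
  edge (14,14)–(22,14): clear
  edge (22,14)–(21,24): clear
  edge (21,24)–(14,14): clear
  midpoint (12,33/2) outside
  → clear
Obstacle 3 [(0,21) (2,18) (6,13) (9,22) (5,23)]:
  edge (0,21)–(2,18): clear
  edge (2,18)–(6,13): clear
  edge (6,13)–(9,22): crosses AB
  edge (9,22)–(5,23): crosses AB
  edge (5,23)–(0,21): clear
  → BLOCKED
Obstacle 4 [(0,11) (1,4) (9,2) (10,11)]:
  edge (0,11)–(1,4): clear
  edge (1,4)–(9,2): clear
  edge (9,2)–(10,11): clear
  edge (10,11)–(0,11): clear
  midpoint (12,33/2) outside
  → clear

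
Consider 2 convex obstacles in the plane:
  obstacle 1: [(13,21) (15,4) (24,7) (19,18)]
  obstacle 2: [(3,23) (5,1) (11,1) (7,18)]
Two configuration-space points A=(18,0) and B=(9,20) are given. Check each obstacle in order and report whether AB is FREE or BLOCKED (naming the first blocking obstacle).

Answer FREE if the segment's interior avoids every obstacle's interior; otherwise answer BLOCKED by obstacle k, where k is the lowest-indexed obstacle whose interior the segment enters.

BLOCKED by obstacle 1

Obstacle 1 [(13,21) (15,4) (24,7) (19,18)]:
  edge (13,21)–(15,4): crosses AB
  edge (15,4)–(24,7): crosses AB
  edge (24,7)–(19,18): clear
  edge (19,18)–(13,21): clear
  → BLOCKED
Obstacle 2 [(3,23) (5,1) (11,1) (7,18)]:
  edge (3,23)–(5,1): clear
  edge (5,1)–(11,1): clear
  edge (11,1)–(7,18): clear
  edge (7,18)–(3,23): clear
  midpoint (27/2,10) outside
  → clear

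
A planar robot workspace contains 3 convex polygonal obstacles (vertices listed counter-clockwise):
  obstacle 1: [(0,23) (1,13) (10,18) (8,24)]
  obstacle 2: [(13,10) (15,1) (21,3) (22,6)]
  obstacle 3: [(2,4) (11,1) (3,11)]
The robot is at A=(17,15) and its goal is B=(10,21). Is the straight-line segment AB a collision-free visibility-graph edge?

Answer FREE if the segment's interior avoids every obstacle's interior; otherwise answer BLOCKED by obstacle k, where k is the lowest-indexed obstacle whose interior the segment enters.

FREE

Obstacle 1 [(0,23) (1,13) (10,18) (8,24)]:
  edge (0,23)–(1,13): clear
  edge (1,13)–(10,18): clear
  edge (10,18)–(8,24): clear
  edge (8,24)–(0,23): clear
  midpoint (27/2,18) outside
  → clear
Obstacle 2 [(13,10) (15,1) (21,3) (22,6)]:
  edge (13,10)–(15,1): clear
  edge (15,1)–(21,3): clear
  edge (21,3)–(22,6): clear
  edge (22,6)–(13,10): clear
  midpoint (27/2,18) outside
  → clear
Obstacle 3 [(2,4) (11,1) (3,11)]:
  edge (2,4)–(11,1): clear
  edge (11,1)–(3,11): clear
  edge (3,11)–(2,4): clear
  midpoint (27/2,18) outside
  → clear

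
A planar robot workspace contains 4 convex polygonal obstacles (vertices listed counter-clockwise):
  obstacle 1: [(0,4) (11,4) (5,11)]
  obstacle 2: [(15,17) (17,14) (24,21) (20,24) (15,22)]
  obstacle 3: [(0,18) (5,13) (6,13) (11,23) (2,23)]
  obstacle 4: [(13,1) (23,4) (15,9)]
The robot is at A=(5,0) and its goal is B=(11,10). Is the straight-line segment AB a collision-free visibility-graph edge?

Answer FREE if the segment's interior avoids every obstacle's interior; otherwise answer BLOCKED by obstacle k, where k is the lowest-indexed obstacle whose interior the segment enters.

Obstacle 1 [(0,4) (11,4) (5,11)]:
  edge (0,4)–(11,4): crosses AB
  edge (11,4)–(5,11): crosses AB
  edge (5,11)–(0,4): clear
  → BLOCKED
Obstacle 2 [(15,17) (17,14) (24,21) (20,24) (15,22)]:
  edge (15,17)–(17,14): clear
  edge (17,14)–(24,21): clear
  edge (24,21)–(20,24): clear
  edge (20,24)–(15,22): clear
  edge (15,22)–(15,17): clear
  midpoint (8,5) outside
  → clear
Obstacle 3 [(0,18) (5,13) (6,13) (11,23) (2,23)]:
  edge (0,18)–(5,13): clear
  edge (5,13)–(6,13): clear
  edge (6,13)–(11,23): clear
  edge (11,23)–(2,23): clear
  edge (2,23)–(0,18): clear
  midpoint (8,5) outside
  → clear
Obstacle 4 [(13,1) (23,4) (15,9)]:
  edge (13,1)–(23,4): clear
  edge (23,4)–(15,9): clear
  edge (15,9)–(13,1): clear
  midpoint (8,5) outside
  → clear

BLOCKED by obstacle 1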